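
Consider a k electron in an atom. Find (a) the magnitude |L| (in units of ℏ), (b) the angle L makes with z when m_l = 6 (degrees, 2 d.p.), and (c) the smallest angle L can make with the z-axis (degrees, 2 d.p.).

For a k orbital, l = 7.
|L| = ℏ√(7·8) = 2√14 ℏ ≈ 7.483ℏ.
For m_l = 6: cos θ = 6/√56, θ ≈ 36.70°.
cos θ_min = 7/√56, so θ_min ≈ 20.70°.

|L| = 2√14 ℏ ≈ 7.483ℏ; θ(m_l=6) ≈ 36.70°; θ_min ≈ 20.70°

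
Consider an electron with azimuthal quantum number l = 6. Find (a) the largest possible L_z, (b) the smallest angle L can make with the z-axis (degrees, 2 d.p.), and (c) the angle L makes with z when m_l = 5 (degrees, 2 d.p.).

L_z,max = lℏ = 6ℏ.
cos θ_min = 6/√42, so θ_min ≈ 22.21°.
For m_l = 5: cos θ = 5/√42, θ ≈ 39.51°.

L_z,max = 6ℏ; θ_min ≈ 22.21°; θ(m_l=5) ≈ 39.51°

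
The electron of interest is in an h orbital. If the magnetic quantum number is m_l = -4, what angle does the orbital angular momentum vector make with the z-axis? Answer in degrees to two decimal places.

An h state has l = 5.
|L|² = l(l+1)ℏ² = 30ℏ², so |L| = √30 ℏ.
L_z = m_l ℏ = −4ℏ.
cos θ = L_z/|L| = -4/√30, so θ ≈ 136.91°.

θ ≈ 136.91°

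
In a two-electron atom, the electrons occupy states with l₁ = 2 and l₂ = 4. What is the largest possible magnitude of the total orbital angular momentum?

The total orbital quantum number L ranges from |l₁ − l₂| to l₁ + l₂ in integer steps.
L ∈ {2, 3, 4, 5, 6}.
The largest magnitude corresponds to L = 6: |L_tot| = ℏ√(6·7) = √42 ℏ.

|L_tot|_max = √42 ℏ ≈ 6.481ℏ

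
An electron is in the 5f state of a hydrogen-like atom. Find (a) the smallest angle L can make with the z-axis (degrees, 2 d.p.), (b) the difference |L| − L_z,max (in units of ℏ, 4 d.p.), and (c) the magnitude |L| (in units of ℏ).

θ_min ≈ 30.00°; |L|−L_z,max ≈ 0.4641ℏ; |L| = 2√3 ℏ ≈ 3.464ℏ

For 5f, l = 3.
cos θ_min = 3/√12, so θ_min ≈ 30.00°.
|L| − L_z,max = (2√3 − 3)ℏ ≈ 0.4641ℏ.
|L| = ℏ√(3·4) = 2√3 ℏ ≈ 3.464ℏ.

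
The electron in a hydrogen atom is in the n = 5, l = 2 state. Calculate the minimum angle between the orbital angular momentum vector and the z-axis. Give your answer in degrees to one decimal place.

θ_min ≈ 35.3°

|L|² = l(l+1)ℏ² = 6ℏ², so |L| = √6 ℏ.
The smallest angle corresponds to the largest L_z, i.e. m_l = l = 2, giving L_z = 2ℏ.
cos θ_min = 2/√6, so θ_min ≈ 35.3°.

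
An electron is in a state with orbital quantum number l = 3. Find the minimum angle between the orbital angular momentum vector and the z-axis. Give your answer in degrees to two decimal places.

θ_min ≈ 30.00°

|L| = √(l(l+1)) ℏ = 2√3 ℏ.
The smallest angle corresponds to the largest L_z, i.e. m_l = l = 3, giving L_z = 3ℏ.
cos θ_min = 3/√12, so θ_min ≈ 30.00°.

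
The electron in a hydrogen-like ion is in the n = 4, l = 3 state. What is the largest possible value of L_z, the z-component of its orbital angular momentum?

L_z = m_l ℏ with m_l ∈ {−3, …, 3}; the maximum is m_l = 3.

L_z,max = 3ℏ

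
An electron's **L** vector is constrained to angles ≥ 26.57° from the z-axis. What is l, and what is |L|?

At minimum angle, m_l = l, so cos θ = l/√(l(l+1)); cos²θ = l/(l+1) = 0.7999.
Thus l = 0.7999/(1 − 0.7999) ≈ 4.
Then |L| = ℏ√(4·5) = 2√5 ℏ.

l = 4, |L| = 2√5 ℏ ≈ 4.472ℏ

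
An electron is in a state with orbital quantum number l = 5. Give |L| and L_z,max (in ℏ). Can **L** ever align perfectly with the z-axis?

|L| = √30 ℏ ≈ 5.4772ℏ, while L_z,max = lℏ = 5ℏ.
Since |L| > L_z,max, the vector can never point exactly along z; the closest it comes is θ_min = arccos(5/√30) ≈ 24.1°.

No: L_z,max = 5ℏ < |L| = √30 ℏ ≈ 5.477ℏ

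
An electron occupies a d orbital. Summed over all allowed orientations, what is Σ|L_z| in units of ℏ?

For a d orbital, l = 2.
m_l runs from −2 to 2, i.e. {-2, -1, 0, 1, 2}.
Σ|m_l| = 2(1+2+…+2) = 6.

Σ|L_z| = 6 ℏ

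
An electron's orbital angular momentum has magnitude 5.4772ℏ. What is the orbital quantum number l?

l = 5

(|L|/ℏ)² = l(l+1) = 30.
l² + l − 30 = 0 ⇒ l = 5.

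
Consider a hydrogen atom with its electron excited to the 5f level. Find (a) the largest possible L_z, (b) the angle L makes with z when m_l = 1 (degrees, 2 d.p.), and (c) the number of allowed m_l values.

The 5f level has l = 3.
L_z,max = lℏ = 3ℏ.
For m_l = 1: cos θ = 1/√12, θ ≈ 73.22°.
There are 2l+1 = 7 values of m_l.

L_z,max = 3ℏ; θ(m_l=1) ≈ 73.22°; 7 values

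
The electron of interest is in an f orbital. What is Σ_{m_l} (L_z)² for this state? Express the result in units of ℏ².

Σ(L_z)² = 28 ℏ²

An f state has l = 3.
m_l ∈ {-3, -2, -1, 0, 1, 2, 3}.
Summing m² from −3 to 3: Σ m_l² = 28.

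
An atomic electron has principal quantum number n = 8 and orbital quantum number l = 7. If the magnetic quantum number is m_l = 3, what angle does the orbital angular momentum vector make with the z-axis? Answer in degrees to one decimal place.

θ ≈ 66.4°

|L|² = l(l+1)ℏ² = 56ℏ², so |L| = 2√14 ℏ.
L_z = m_l ℏ = 3ℏ.
cos θ = L_z/|L| = 3/√56, so θ ≈ 66.4°.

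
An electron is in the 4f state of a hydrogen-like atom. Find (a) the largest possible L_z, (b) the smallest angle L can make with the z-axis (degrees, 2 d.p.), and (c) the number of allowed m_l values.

L_z,max = 3ℏ; θ_min ≈ 30.00°; 7 values

The 4f subshell has l = 3.
L_z,max = lℏ = 3ℏ.
cos θ_min = 3/√12, so θ_min ≈ 30.00°.
There are 2l+1 = 7 values of m_l.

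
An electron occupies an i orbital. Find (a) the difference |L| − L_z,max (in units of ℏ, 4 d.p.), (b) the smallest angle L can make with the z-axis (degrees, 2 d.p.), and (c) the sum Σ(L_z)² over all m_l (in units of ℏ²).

The letter i corresponds to l = 6.
|L| − L_z,max = (√42 − 6)ℏ ≈ 0.4807ℏ.
cos θ_min = 6/√42, so θ_min ≈ 22.21°.
Σ m_l² = 182, so Σ(L_z)² = 182 ℏ².

|L|−L_z,max ≈ 0.4807ℏ; θ_min ≈ 22.21°; Σ(L_z)² = 182 ℏ²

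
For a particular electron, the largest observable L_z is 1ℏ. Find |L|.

|L| = √2 ℏ ≈ 1.414ℏ

The maximum L_z equals lℏ, giving l = 1.
|L| = √(l(l+1)) ℏ = √2 ℏ.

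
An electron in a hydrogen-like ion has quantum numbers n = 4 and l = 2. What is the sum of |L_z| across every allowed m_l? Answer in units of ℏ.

m_l runs from −2 to 2, i.e. {-2, -1, 0, 1, 2}.
Σ|m_l| = 2(1+2+…+2) = 6.

Σ|L_z| = 6 ℏ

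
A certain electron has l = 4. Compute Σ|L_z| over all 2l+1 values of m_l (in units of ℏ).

Σ|L_z| = 20 ℏ

m_l runs from −4 to 4, i.e. {-4, -3, -2, -1, 0, 1, 2, 3, 4}.
Σ|m_l| = 2·4(4+1)/2 = 20.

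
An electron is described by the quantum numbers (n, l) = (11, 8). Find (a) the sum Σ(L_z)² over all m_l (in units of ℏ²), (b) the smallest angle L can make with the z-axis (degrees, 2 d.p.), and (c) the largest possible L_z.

Σ(L_z)² = 408 ℏ²; θ_min ≈ 19.47°; L_z,max = 8ℏ

Σ m_l² = 408, so Σ(L_z)² = 408 ℏ².
cos θ_min = 8/√72, so θ_min ≈ 19.47°.
L_z,max = lℏ = 8ℏ.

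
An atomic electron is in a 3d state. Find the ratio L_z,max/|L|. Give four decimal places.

The 3d subshell has l = 2.
|L| = √6 ℏ ≈ 2.4495ℏ, while L_z,max = lℏ = 2ℏ.
L_z,max/|L| = 2/√6 = 0.8165.

L_z,max/|L| = 0.8165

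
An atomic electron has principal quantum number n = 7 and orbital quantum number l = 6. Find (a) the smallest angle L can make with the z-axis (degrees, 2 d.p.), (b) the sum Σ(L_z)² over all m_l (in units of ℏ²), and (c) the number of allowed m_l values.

cos θ_min = 6/√42, so θ_min ≈ 22.21°.
Σ m_l² = 182, so Σ(L_z)² = 182 ℏ².
There are 2l+1 = 13 values of m_l.

θ_min ≈ 22.21°; Σ(L_z)² = 182 ℏ²; 13 values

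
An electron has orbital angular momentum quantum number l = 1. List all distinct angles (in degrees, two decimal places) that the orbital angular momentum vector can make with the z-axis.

θ ∈ {45.00°, 90.00°, 135.00°}

|L| = √(l(l+1)) ℏ = √2 ℏ.
cos θ = m_l/√2 for each m_l ∈ {-1, 0, 1}.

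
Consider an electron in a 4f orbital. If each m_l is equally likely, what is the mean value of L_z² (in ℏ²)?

The 4f subshell has l = 3.
m_l ∈ {-3, -2, -1, 0, 1, 2, 3}.
⟨L_z²⟩ = ℏ²·l(l+1)/3 = 4ℏ².

⟨L_z²⟩ = 4 ℏ²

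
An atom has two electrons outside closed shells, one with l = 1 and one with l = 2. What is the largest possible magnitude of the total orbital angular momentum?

The total orbital quantum number L ranges from |l₁ − l₂| to l₁ + l₂ in integer steps.
L ∈ {1, 2, 3}.
The largest magnitude corresponds to L = 3: |L_tot| = ℏ√(3·4) = 2√3 ℏ.

|L_tot|_max = 2√3 ℏ ≈ 3.464ℏ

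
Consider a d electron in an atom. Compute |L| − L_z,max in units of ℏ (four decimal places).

|L| − L_z,max ≈ 0.4495ℏ

The letter d corresponds to l = 2.
|L| = √6 ℏ ≈ 2.4495ℏ, while L_z,max = lℏ = 2ℏ.
The difference is (√6 − 2)ℏ ≈ 0.4495ℏ.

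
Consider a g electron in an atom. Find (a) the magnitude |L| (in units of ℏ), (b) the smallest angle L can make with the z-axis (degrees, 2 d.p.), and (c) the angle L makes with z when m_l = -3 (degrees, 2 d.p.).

For a g orbital, l = 4.
|L| = ℏ√(4·5) = 2√5 ℏ ≈ 4.472ℏ.
cos θ_min = 4/√20, so θ_min ≈ 26.57°.
For m_l = -3: cos θ = -3/√20, θ ≈ 132.13°.

|L| = 2√5 ℏ ≈ 4.472ℏ; θ_min ≈ 26.57°; θ(m_l=-3) ≈ 132.13°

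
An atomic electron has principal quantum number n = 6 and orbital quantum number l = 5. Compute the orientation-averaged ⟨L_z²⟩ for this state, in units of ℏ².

The allowed m_l values are -5, -4, -3, -2, -1, 0, 1, 2, 3, 4, 5.
Average of L_z² over 11 states: 110/11 ℏ² = 10 ℏ².

⟨L_z²⟩ = 10 ℏ²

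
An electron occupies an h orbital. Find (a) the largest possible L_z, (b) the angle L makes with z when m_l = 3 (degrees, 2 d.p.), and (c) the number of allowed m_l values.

L_z,max = 5ℏ; θ(m_l=3) ≈ 56.79°; 11 values

The letter h corresponds to l = 5.
L_z,max = lℏ = 5ℏ.
For m_l = 3: cos θ = 3/√30, θ ≈ 56.79°.
There are 2l+1 = 11 values of m_l.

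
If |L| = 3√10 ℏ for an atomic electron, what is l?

l = 9

(|L|/ℏ)² = l(l+1) = 90.
The positive root is l = 9.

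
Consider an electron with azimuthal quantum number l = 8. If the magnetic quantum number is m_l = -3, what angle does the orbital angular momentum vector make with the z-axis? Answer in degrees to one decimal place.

θ ≈ 110.7°

|L|² = l(l+1)ℏ² = 72ℏ², so |L| = 6√2 ℏ.
L_z = m_l ℏ = −3ℏ.
cos θ = L_z/|L| = -3/√72, so θ ≈ 110.7°.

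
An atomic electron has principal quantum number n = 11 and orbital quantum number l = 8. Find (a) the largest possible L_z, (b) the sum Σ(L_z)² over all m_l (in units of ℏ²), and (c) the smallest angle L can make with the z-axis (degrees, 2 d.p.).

L_z,max = 8ℏ; Σ(L_z)² = 408 ℏ²; θ_min ≈ 19.47°

L_z,max = lℏ = 8ℏ.
Σ m_l² = 408, so Σ(L_z)² = 408 ℏ².
cos θ_min = 8/√72, so θ_min ≈ 19.47°.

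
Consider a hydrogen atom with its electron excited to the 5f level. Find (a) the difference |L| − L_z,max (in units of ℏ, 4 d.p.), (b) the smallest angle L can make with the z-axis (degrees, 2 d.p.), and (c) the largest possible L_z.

|L|−L_z,max ≈ 0.4641ℏ; θ_min ≈ 30.00°; L_z,max = 3ℏ

The 5f level has l = 3.
|L| − L_z,max = (2√3 − 3)ℏ ≈ 0.4641ℏ.
cos θ_min = 3/√12, so θ_min ≈ 30.00°.
L_z,max = lℏ = 3ℏ.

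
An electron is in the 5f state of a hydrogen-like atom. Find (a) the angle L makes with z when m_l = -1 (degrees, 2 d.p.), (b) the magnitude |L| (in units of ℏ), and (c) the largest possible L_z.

For 5f, l = 3.
For m_l = -1: cos θ = -1/√12, θ ≈ 106.78°.
|L| = ℏ√(3·4) = 2√3 ℏ ≈ 3.464ℏ.
L_z,max = lℏ = 3ℏ.

θ(m_l=-1) ≈ 106.78°; |L| = 2√3 ℏ ≈ 3.464ℏ; L_z,max = 3ℏ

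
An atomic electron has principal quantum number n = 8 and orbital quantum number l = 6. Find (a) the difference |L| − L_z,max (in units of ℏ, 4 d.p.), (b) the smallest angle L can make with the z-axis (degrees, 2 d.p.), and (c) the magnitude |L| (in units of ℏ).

|L|−L_z,max ≈ 0.4807ℏ; θ_min ≈ 22.21°; |L| = √42 ℏ ≈ 6.481ℏ

|L| − L_z,max = (√42 − 6)ℏ ≈ 0.4807ℏ.
cos θ_min = 6/√42, so θ_min ≈ 22.21°.
|L| = ℏ√(6·7) = √42 ℏ ≈ 6.481ℏ.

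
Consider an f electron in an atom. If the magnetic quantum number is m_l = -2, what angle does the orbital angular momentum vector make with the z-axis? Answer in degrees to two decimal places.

θ ≈ 125.26°

An f state has l = 3.
|L| = √(l(l+1)) ℏ = 2√3 ℏ.
L_z = m_l ℏ = −2ℏ.
cos θ = L_z/|L| = -2/√12, so θ ≈ 125.26°.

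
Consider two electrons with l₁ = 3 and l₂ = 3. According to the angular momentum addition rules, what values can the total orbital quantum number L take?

Angular momentum addition gives L = |l₁ − l₂|, …, l₁ + l₂.
So L can be 0, 1, 2, 3, 4, 5, 6.

L = 0, 1, 2, 3, 4, 5, 6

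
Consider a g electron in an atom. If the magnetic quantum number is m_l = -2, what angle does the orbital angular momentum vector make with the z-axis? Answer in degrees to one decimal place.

G corresponds to l = 4.
|L| = √(l(l+1)) ℏ = 2√5 ℏ.
L_z = m_l ℏ = −2ℏ.
cos θ = L_z/|L| = -2/√20, so θ ≈ 116.6°.

θ ≈ 116.6°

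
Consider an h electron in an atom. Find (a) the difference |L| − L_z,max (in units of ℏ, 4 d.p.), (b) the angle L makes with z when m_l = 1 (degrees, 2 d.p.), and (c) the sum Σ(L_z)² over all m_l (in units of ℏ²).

For an h orbital, l = 5.
|L| − L_z,max = (√30 − 5)ℏ ≈ 0.4772ℏ.
For m_l = 1: cos θ = 1/√30, θ ≈ 79.48°.
Σ m_l² = 110, so Σ(L_z)² = 110 ℏ².

|L|−L_z,max ≈ 0.4772ℏ; θ(m_l=1) ≈ 79.48°; Σ(L_z)² = 110 ℏ²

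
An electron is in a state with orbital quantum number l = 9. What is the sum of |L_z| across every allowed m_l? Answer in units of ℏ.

Σ|L_z| = 90 ℏ

The allowed m_l values are -9, -8, -7, -6, -5, -4, -3, -2, -1, 0, 1, 2, 3, 4, 5, 6, 7, 8, 9.
Σ|m_l| = 2·9(9+1)/2 = 90.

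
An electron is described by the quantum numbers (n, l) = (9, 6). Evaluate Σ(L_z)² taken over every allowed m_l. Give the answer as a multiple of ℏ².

Σ(L_z)² = 182 ℏ²

The allowed m_l values are -6, -5, -4, -3, -2, -1, 0, 1, 2, 3, 4, 5, 6.
Summing m² from −6 to 6: Σ m_l² = 182.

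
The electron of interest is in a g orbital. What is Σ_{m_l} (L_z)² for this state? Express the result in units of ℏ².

A g state has l = 4.
The allowed m_l values are -4, -3, -2, -1, 0, 1, 2, 3, 4.
Σ m_l² = 2·(1 + 4 + 9 + 16) = 60.

Σ(L_z)² = 60 ℏ²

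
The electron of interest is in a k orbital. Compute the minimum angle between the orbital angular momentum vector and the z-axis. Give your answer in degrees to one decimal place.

The letter k corresponds to l = 7.
|L| = ℏ√(l(l+1)) = 2√14 ℏ.
The smallest angle corresponds to the largest L_z, i.e. m_l = l = 7, giving L_z = 7ℏ.
cos θ_min = 7/√56, so θ_min ≈ 20.7°.

θ_min ≈ 20.7°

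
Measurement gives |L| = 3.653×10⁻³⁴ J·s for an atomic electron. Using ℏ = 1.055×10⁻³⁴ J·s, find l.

l = 3

In units of ℏ, |L| ≈ 3.463.
l(l+1) ≈ 3.463² ≈ 11.99, so l = 3.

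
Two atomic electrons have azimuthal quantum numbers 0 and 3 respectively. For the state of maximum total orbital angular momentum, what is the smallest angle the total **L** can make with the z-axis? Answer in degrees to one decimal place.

θ_min ≈ 30.0°

The total orbital quantum number L ranges from |l₁ − l₂| to l₁ + l₂ in integer steps.
L ∈ {3}.
The maximum is L = 3, with |L_tot| = ℏ√(3·4) = 2√3 ℏ.
The minimum angle with z is arccos(3/√12) ≈ 30.0°.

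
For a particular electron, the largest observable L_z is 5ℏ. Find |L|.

|L| = √30 ℏ ≈ 5.477ℏ

The maximum L_z equals lℏ, giving l = 5.
|L| = ℏ√(l(l+1)) = √30 ℏ.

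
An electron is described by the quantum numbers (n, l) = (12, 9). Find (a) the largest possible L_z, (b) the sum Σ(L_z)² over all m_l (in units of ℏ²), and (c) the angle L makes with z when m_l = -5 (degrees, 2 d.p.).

L_z,max = 9ℏ; Σ(L_z)² = 570 ℏ²; θ(m_l=-5) ≈ 121.81°

L_z,max = lℏ = 9ℏ.
Σ m_l² = 570, so Σ(L_z)² = 570 ℏ².
For m_l = -5: cos θ = -5/√90, θ ≈ 121.81°.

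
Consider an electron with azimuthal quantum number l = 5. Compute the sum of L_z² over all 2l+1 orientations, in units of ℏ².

m_l ∈ {-5, -4, -3, -2, -1, 0, 1, 2, 3, 4, 5}.
Σ m_l² = 2·(1 + 4 + 9 + 16 + 25) = 110.

Σ(L_z)² = 110 ℏ²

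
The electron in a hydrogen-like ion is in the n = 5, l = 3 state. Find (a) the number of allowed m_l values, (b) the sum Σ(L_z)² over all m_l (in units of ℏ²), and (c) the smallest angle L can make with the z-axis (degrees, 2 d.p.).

There are 2l+1 = 7 values of m_l.
Σ m_l² = 28, so Σ(L_z)² = 28 ℏ².
cos θ_min = 3/√12, so θ_min ≈ 30.00°.

7 values; Σ(L_z)² = 28 ℏ²; θ_min ≈ 30.00°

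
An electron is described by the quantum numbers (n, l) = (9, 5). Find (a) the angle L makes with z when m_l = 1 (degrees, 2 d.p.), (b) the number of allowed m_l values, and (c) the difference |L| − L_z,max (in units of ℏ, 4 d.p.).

θ(m_l=1) ≈ 79.48°; 11 values; |L|−L_z,max ≈ 0.4772ℏ

For m_l = 1: cos θ = 1/√30, θ ≈ 79.48°.
There are 2l+1 = 11 values of m_l.
|L| − L_z,max = (√30 − 5)ℏ ≈ 0.4772ℏ.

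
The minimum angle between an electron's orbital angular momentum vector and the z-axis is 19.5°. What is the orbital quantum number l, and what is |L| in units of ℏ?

cos θ_min = l/√(l(l+1)) = √(l/(l+1)), so l/(l+1) = cos²(19.5°) = 0.8886.
Thus l = 0.8886/(1 − 0.8886) ≈ 8.
Then |L| = ℏ√(8·9) = 6√2 ℏ.

l = 8, |L| = 6√2 ℏ ≈ 8.485ℏ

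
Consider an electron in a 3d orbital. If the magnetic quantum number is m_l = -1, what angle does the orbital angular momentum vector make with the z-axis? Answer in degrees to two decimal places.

The 3d subshell has l = 2.
|L|² = l(l+1)ℏ² = 6ℏ², so |L| = √6 ℏ.
L_z = m_l ℏ = −1ℏ.
cos θ = L_z/|L| = -1/√6, so θ ≈ 114.09°.

θ ≈ 114.09°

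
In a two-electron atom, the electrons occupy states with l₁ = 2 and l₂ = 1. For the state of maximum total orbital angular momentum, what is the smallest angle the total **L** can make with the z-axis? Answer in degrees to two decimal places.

The total orbital quantum number L ranges from |l₁ − l₂| to l₁ + l₂ in integer steps.
Allowed values: L = 1, 2, 3.
The maximum is L = 3, with |L_tot| = ℏ√(3·4) = 2√3 ℏ.
The minimum angle with z is arccos(3/√12) ≈ 30.00°.

θ_min ≈ 30.00°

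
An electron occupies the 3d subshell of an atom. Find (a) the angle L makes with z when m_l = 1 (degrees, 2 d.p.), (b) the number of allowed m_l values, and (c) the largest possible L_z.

The 3d subshell has l = 2.
For m_l = 1: cos θ = 1/√6, θ ≈ 65.91°.
There are 2l+1 = 5 values of m_l.
L_z,max = lℏ = 2ℏ.

θ(m_l=1) ≈ 65.91°; 5 values; L_z,max = 2ℏ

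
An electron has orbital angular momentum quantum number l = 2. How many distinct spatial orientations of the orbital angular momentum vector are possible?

5

The number of m_l values is 2l + 1 = 2·2 + 1 = 5.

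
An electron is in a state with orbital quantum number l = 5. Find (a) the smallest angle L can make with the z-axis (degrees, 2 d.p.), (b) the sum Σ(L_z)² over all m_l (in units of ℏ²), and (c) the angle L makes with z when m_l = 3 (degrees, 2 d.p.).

cos θ_min = 5/√30, so θ_min ≈ 24.09°.
Σ m_l² = 110, so Σ(L_z)² = 110 ℏ².
For m_l = 3: cos θ = 3/√30, θ ≈ 56.79°.

θ_min ≈ 24.09°; Σ(L_z)² = 110 ℏ²; θ(m_l=3) ≈ 56.79°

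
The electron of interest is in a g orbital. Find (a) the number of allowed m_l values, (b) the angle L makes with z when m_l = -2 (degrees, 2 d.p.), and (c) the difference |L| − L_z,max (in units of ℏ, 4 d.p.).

G corresponds to l = 4.
There are 2l+1 = 9 values of m_l.
For m_l = -2: cos θ = -2/√20, θ ≈ 116.57°.
|L| − L_z,max = (2√5 − 4)ℏ ≈ 0.4721ℏ.

9 values; θ(m_l=-2) ≈ 116.57°; |L|−L_z,max ≈ 0.4721ℏ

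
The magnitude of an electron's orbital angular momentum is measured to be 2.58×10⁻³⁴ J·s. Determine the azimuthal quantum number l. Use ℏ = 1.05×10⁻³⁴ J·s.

l = 2

|L|/ℏ = (2.58×10⁻³⁴)/(1.05×10⁻³⁴) ≈ 2.457.
l(l+1) ≈ 2.457² ≈ 6.04, so l = 2.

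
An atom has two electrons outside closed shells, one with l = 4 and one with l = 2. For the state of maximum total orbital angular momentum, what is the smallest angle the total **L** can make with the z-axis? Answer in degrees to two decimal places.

By the triangle rule, |l₁ − l₂| ≤ L ≤ l₁ + l₂.
L ∈ {2, 3, 4, 5, 6}.
The maximum is L = 6, with |L_tot| = ℏ√(6·7) = √42 ℏ.
The minimum angle with z is arccos(6/√42) ≈ 22.21°.

θ_min ≈ 22.21°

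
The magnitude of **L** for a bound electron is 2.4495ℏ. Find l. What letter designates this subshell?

l = 2 (d orbital)

Since |L|² = l(l+1)ℏ², l(l+1) = 6.
l² + l − 6 = 0 ⇒ l = 2.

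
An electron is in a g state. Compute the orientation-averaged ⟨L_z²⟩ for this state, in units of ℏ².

⟨L_z²⟩ = 6.667 ℏ²

G corresponds to l = 4.
m_l ∈ {-4, -3, -2, -1, 0, 1, 2, 3, 4}.
⟨L_z²⟩ = ℏ²·l(l+1)/3 = 6.667ℏ².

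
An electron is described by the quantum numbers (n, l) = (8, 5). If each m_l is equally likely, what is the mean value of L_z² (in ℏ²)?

⟨L_z²⟩ = 10 ℏ²

m_l ∈ {-5, -4, -3, -2, -1, 0, 1, 2, 3, 4, 5}.
⟨L_z²⟩ = ℏ²·l(l+1)/3 = 10ℏ².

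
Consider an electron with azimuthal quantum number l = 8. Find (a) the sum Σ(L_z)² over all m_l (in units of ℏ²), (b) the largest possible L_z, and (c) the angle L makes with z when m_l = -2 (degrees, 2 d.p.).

Σ(L_z)² = 408 ℏ²; L_z,max = 8ℏ; θ(m_l=-2) ≈ 103.63°

Σ m_l² = 408, so Σ(L_z)² = 408 ℏ².
L_z,max = lℏ = 8ℏ.
For m_l = -2: cos θ = -2/√72, θ ≈ 103.63°.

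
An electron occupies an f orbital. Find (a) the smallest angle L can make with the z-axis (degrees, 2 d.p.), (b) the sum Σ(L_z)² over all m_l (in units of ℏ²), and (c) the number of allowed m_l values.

θ_min ≈ 30.00°; Σ(L_z)² = 28 ℏ²; 7 values

An f state has l = 3.
cos θ_min = 3/√12, so θ_min ≈ 30.00°.
Σ m_l² = 28, so Σ(L_z)² = 28 ℏ².
There are 2l+1 = 7 values of m_l.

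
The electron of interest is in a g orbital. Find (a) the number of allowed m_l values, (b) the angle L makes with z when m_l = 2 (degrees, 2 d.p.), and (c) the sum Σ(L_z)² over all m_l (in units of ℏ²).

9 values; θ(m_l=2) ≈ 63.43°; Σ(L_z)² = 60 ℏ²

The letter g corresponds to l = 4.
There are 2l+1 = 9 values of m_l.
For m_l = 2: cos θ = 2/√20, θ ≈ 63.43°.
Σ m_l² = 60, so Σ(L_z)² = 60 ℏ².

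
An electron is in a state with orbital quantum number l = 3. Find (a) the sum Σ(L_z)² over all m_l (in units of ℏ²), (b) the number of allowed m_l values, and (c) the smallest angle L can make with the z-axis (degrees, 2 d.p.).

Σ(L_z)² = 28 ℏ²; 7 values; θ_min ≈ 30.00°

Σ m_l² = 28, so Σ(L_z)² = 28 ℏ².
There are 2l+1 = 7 values of m_l.
cos θ_min = 3/√12, so θ_min ≈ 30.00°.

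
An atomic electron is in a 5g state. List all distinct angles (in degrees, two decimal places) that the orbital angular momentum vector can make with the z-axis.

θ ∈ {26.57°, 47.87°, 63.43°, 77.08°, 90.00°, 102.92°, 116.57°, 132.13°, 153.43°}

The 5g subshell has l = 4.
|L| = ℏ√(l(l+1)) = 2√5 ℏ.
cos θ = m_l/√20 for each m_l ∈ {-4, -3, -2, -1, 0, 1, 2, 3, 4}.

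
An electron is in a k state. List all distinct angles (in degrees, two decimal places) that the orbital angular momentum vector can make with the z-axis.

θ ∈ {20.70°, 36.70°, 48.08°, 57.69°, 66.37°, 74.50°, 82.32°, 90.00°, 97.68°, 105.50°, 113.63°, 122.31°, 131.92°, 143.30°, 159.30°}

A k state has l = 7.
|L| = ℏ√(l(l+1)) = 2√14 ℏ.
cos θ = m_l/√56 for each m_l ∈ {-7, -6, -5, -4, -3, -2, -1, 0, 1, 2, 3, 4, 5, 6, 7}.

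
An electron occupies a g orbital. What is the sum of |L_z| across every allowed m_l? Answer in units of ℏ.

Σ|L_z| = 20 ℏ

G corresponds to l = 4.
m_l ∈ {-4, -3, -2, -1, 0, 1, 2, 3, 4}.
Σ|m_l| = l(l+1) = 20.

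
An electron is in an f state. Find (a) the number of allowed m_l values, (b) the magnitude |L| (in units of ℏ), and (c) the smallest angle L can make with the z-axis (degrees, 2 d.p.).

7 values; |L| = 2√3 ℏ ≈ 3.464ℏ; θ_min ≈ 30.00°

The letter f corresponds to l = 3.
There are 2l+1 = 7 values of m_l.
|L| = ℏ√(3·4) = 2√3 ℏ ≈ 3.464ℏ.
cos θ_min = 3/√12, so θ_min ≈ 30.00°.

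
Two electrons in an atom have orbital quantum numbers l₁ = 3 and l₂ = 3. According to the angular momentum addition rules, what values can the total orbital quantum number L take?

L = 0, 1, 2, 3, 4, 5, 6

Angular momentum addition gives L = |l₁ − l₂|, …, l₁ + l₂.
Allowed values: L = 0, 1, 2, 3, 4, 5, 6.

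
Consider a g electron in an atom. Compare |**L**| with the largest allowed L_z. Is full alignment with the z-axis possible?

No: L_z,max = 4ℏ < |L| = 2√5 ℏ ≈ 4.472ℏ

The letter g corresponds to l = 4.
|L| = 2√5 ℏ ≈ 4.4721ℏ, while L_z,max = lℏ = 4ℏ.
Since |L| > L_z,max, the vector can never point exactly along z; the closest it comes is θ_min = arccos(4/√20) ≈ 26.6°.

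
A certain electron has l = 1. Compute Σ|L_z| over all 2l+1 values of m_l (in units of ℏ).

m_l runs from −1 to 1, i.e. {-1, 0, 1}.
Σ|m_l| = l(l+1) = 2.

Σ|L_z| = 2 ℏ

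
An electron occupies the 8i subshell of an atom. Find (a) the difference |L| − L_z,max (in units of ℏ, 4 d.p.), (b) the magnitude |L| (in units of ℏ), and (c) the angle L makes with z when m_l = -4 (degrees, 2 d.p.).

8i means n = 8, l = 6.
|L| − L_z,max = (√42 − 6)ℏ ≈ 0.4807ℏ.
|L| = ℏ√(6·7) = √42 ℏ ≈ 6.481ℏ.
For m_l = -4: cos θ = -4/√42, θ ≈ 128.11°.

|L|−L_z,max ≈ 0.4807ℏ; |L| = √42 ℏ ≈ 6.481ℏ; θ(m_l=-4) ≈ 128.11°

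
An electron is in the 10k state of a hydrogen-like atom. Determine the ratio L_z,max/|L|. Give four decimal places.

10k means n = 10, l = 7.
|L| = 2√14 ℏ ≈ 7.4833ℏ, while L_z,max = lℏ = 7ℏ.
L_z,max/|L| = 7/√56 = 0.9354.

L_z,max/|L| = 0.9354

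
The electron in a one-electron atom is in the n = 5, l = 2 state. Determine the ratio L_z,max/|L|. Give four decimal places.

|L| = √6 ℏ ≈ 2.4495ℏ, while L_z,max = lℏ = 2ℏ.
L_z,max/|L| = 2/√6 = 0.8165.

L_z,max/|L| = 0.8165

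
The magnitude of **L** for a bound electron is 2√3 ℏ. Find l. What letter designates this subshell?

Since |L|² = l(l+1)ℏ², l(l+1) = 12.
l² + l − 12 = 0 ⇒ l = 3.

l = 3 (f orbital)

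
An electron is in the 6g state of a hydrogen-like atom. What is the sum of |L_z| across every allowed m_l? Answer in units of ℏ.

For 6g, l = 4.
The allowed m_l values are -4, -3, -2, -1, 0, 1, 2, 3, 4.
Σ|m_l| = 2(1+2+…+4) = 20.

Σ|L_z| = 20 ℏ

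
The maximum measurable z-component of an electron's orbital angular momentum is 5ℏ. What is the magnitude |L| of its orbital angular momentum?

The maximum L_z equals lℏ, giving l = 5.
Then |L| = ℏ√(5·6) = √30 ℏ.

|L| = √30 ℏ ≈ 5.477ℏ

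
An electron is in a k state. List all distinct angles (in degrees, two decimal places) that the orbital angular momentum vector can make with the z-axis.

θ ∈ {20.70°, 36.70°, 48.08°, 57.69°, 66.37°, 74.50°, 82.32°, 90.00°, 97.68°, 105.50°, 113.63°, 122.31°, 131.92°, 143.30°, 159.30°}

For a k orbital, l = 7.
|L| = ℏ√(l(l+1)) = 2√14 ℏ.
cos θ = m_l/√56 for each m_l ∈ {-7, -6, -5, -4, -3, -2, -1, 0, 1, 2, 3, 4, 5, 6, 7}.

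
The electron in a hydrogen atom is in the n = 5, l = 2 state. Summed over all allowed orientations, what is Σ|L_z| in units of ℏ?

The allowed m_l values are -2, -1, 0, 1, 2.
Σ|m_l| = l(l+1) = 6.

Σ|L_z| = 6 ℏ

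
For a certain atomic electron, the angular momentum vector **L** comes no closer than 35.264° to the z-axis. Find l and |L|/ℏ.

At minimum angle, m_l = l, so cos θ = l/√(l(l+1)); cos²θ = l/(l+1) = 0.6667.
Solving: l = 2.
Then |L| = ℏ√(2·3) = √6 ℏ.

l = 2, |L| = √6 ℏ ≈ 2.449ℏ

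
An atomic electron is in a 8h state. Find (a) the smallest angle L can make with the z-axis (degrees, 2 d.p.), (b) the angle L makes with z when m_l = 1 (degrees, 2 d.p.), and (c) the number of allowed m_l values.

The 8h subshell has l = 5.
cos θ_min = 5/√30, so θ_min ≈ 24.09°.
For m_l = 1: cos θ = 1/√30, θ ≈ 79.48°.
There are 2l+1 = 11 values of m_l.

θ_min ≈ 24.09°; θ(m_l=1) ≈ 79.48°; 11 values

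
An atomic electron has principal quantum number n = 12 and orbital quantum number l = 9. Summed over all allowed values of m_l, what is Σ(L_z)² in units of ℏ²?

m_l ∈ {-9, -8, -7, -6, -5, -4, -3, -2, -1, 0, 1, 2, 3, 4, 5, 6, 7, 8, 9}.
Σ m_l² = 2·(1 + 4 + 9 + 16 + 25 + 36 + 49 + 64 + 81) = 570.

Σ(L_z)² = 570 ℏ²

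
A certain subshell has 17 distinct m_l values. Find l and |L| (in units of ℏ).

l = 8, |L| = 6√2 ℏ ≈ 8.485ℏ

2l + 1 = 17 ⇒ l = 8.
Then |L| = √(l(l+1)) ℏ = 6√2 ℏ.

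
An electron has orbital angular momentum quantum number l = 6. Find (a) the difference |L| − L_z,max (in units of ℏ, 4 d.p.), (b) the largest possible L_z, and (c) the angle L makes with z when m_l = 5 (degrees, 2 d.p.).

|L| − L_z,max = (√42 − 6)ℏ ≈ 0.4807ℏ.
L_z,max = lℏ = 6ℏ.
For m_l = 5: cos θ = 5/√42, θ ≈ 39.51°.

|L|−L_z,max ≈ 0.4807ℏ; L_z,max = 6ℏ; θ(m_l=5) ≈ 39.51°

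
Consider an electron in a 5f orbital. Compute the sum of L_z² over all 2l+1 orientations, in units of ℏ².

Σ(L_z)² = 28 ℏ²

The 5f subshell has l = 3.
The allowed m_l values are -3, -2, -1, 0, 1, 2, 3.
Σ m_l² = l(l+1)(2l+1)/3 = 3·4·7/3 = 28.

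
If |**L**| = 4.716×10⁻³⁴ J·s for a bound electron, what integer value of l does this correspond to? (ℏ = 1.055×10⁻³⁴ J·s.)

|L|/ℏ = (4.716×10⁻³⁴)/(1.055×10⁻³⁴) ≈ 4.470.
l(l+1) ≈ 4.470² ≈ 19.98, so l = 4.

l = 4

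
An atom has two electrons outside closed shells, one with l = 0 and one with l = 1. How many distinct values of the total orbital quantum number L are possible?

1

Angular momentum addition gives L = |l₁ − l₂|, …, l₁ + l₂.
L ∈ {1}.
That is 1 value.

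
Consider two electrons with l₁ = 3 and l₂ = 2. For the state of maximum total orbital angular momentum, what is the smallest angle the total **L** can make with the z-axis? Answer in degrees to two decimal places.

By the triangle rule, |l₁ − l₂| ≤ L ≤ l₁ + l₂.
So L can be 1, 2, 3, 4, 5.
The maximum is L = 5, with |L_tot| = ℏ√(5·6) = √30 ℏ.
The minimum angle with z is arccos(5/√30) ≈ 24.09°.

θ_min ≈ 24.09°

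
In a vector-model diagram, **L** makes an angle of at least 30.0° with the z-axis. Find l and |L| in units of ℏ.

l = 3, |L| = 2√3 ℏ ≈ 3.464ℏ

cos θ_min = l/√(l(l+1)) = √(l/(l+1)), so l/(l+1) = cos²(30.0°) = 0.7500.
Solving: l = 3.
Then |L| = ℏ√(3·4) = 2√3 ℏ.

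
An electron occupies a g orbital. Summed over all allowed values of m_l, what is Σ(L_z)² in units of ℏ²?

For a g orbital, l = 4.
m_l ∈ {-4, -3, -2, -1, 0, 1, 2, 3, 4}.
Σ m_l² = 2·(1 + 4 + 9 + 16) = 60.

Σ(L_z)² = 60 ℏ²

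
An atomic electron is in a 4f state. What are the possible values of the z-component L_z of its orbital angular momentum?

L_z ∈ {−3ℏ, −2ℏ, −ℏ, 0, ℏ, 2ℏ, 3ℏ}

For 4f, l = 3.
L_z = m_l ℏ with m_l ranging from −l to +l in integer steps.
For l = 3: m_l ∈ {-3, -2, -1, 0, 1, 2, 3}.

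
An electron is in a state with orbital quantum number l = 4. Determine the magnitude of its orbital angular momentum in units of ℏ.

|L| = 2√5 ℏ ≈ 4.472ℏ

|L| = ℏ√(l(l+1)) = ℏ√(4·5) = 2√5 ℏ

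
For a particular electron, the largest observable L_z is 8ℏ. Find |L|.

The maximum L_z equals lℏ, giving l = 8.
|L| = ℏ√(l(l+1)) = 6√2 ℏ.

|L| = 6√2 ℏ ≈ 8.485ℏ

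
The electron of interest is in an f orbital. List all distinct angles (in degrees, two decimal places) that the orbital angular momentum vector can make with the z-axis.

θ ∈ {30.00°, 54.74°, 73.22°, 90.00°, 106.78°, 125.26°, 150.00°}

For an f orbital, l = 3.
|L| = √(l(l+1)) ℏ = 2√3 ℏ.
cos θ = m_l/√12 for each m_l ∈ {-3, -2, -1, 0, 1, 2, 3}.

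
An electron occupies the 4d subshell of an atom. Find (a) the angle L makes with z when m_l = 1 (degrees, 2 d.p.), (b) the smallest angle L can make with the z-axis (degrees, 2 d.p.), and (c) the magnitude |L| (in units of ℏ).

4d means n = 4, l = 2.
For m_l = 1: cos θ = 1/√6, θ ≈ 65.91°.
cos θ_min = 2/√6, so θ_min ≈ 35.26°.
|L| = ℏ√(2·3) = √6 ℏ ≈ 2.449ℏ.

θ(m_l=1) ≈ 65.91°; θ_min ≈ 35.26°; |L| = √6 ℏ ≈ 2.449ℏ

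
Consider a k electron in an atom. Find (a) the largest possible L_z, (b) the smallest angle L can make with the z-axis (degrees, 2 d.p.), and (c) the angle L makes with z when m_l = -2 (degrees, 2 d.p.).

A k state has l = 7.
L_z,max = lℏ = 7ℏ.
cos θ_min = 7/√56, so θ_min ≈ 20.70°.
For m_l = -2: cos θ = -2/√56, θ ≈ 105.50°.

L_z,max = 7ℏ; θ_min ≈ 20.70°; θ(m_l=-2) ≈ 105.50°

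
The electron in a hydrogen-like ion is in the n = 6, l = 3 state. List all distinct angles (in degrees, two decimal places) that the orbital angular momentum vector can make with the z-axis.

|L| = √(l(l+1)) ℏ = 2√3 ℏ.
cos θ = m_l/√12 for each m_l ∈ {-3, -2, -1, 0, 1, 2, 3}.

θ ∈ {30.00°, 54.74°, 73.22°, 90.00°, 106.78°, 125.26°, 150.00°}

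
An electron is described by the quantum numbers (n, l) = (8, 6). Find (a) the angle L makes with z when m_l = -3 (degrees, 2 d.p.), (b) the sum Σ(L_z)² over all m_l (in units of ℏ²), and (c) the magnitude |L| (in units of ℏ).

For m_l = -3: cos θ = -3/√42, θ ≈ 117.58°.
Σ m_l² = 182, so Σ(L_z)² = 182 ℏ².
|L| = ℏ√(6·7) = √42 ℏ ≈ 6.481ℏ.

θ(m_l=-3) ≈ 117.58°; Σ(L_z)² = 182 ℏ²; |L| = √42 ℏ ≈ 6.481ℏ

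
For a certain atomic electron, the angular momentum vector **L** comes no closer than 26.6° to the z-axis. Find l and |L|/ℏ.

l = 4, |L| = 2√5 ℏ ≈ 4.472ℏ

At minimum angle, m_l = l, so cos θ = l/√(l(l+1)); cos²θ = l/(l+1) = 0.7995.
l = cos²θ/sin²θ ≈ 4.
Then |L| = ℏ√(4·5) = 2√5 ℏ.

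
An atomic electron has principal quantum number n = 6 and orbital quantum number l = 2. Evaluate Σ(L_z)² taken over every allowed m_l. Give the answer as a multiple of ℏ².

Σ(L_z)² = 10 ℏ²

m_l ∈ {-2, -1, 0, 1, 2}.
Σ m_l² = 2·(1 + 4) = 10.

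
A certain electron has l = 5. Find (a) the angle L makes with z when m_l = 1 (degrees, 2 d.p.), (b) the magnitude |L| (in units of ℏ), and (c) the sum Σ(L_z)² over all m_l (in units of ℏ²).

θ(m_l=1) ≈ 79.48°; |L| = √30 ℏ ≈ 5.477ℏ; Σ(L_z)² = 110 ℏ²

For m_l = 1: cos θ = 1/√30, θ ≈ 79.48°.
|L| = ℏ√(5·6) = √30 ℏ ≈ 5.477ℏ.
Σ m_l² = 110, so Σ(L_z)² = 110 ℏ².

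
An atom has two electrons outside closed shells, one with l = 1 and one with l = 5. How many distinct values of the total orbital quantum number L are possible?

L runs from |1 − 5| = 4 to 1 + 5 = 6.
So L can be 4, 5, 6.
That is 3 values.

3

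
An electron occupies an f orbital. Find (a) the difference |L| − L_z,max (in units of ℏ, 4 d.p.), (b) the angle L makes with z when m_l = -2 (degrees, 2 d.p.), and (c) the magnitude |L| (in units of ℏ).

An f state has l = 3.
|L| − L_z,max = (2√3 − 3)ℏ ≈ 0.4641ℏ.
For m_l = -2: cos θ = -2/√12, θ ≈ 125.26°.
|L| = ℏ√(3·4) = 2√3 ℏ ≈ 3.464ℏ.

|L|−L_z,max ≈ 0.4641ℏ; θ(m_l=-2) ≈ 125.26°; |L| = 2√3 ℏ ≈ 3.464ℏ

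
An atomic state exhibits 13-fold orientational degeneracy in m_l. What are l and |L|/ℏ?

l = 6, |L| = √42 ℏ ≈ 6.481ℏ

2l + 1 = 13 ⇒ l = 6.
|L| = ℏ√(l(l+1)) = ℏ√(6·7) = √42 ℏ.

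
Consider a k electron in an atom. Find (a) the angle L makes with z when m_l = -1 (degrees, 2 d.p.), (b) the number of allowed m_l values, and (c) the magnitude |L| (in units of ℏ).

For a k orbital, l = 7.
For m_l = -1: cos θ = -1/√56, θ ≈ 97.68°.
There are 2l+1 = 15 values of m_l.
|L| = ℏ√(7·8) = 2√14 ℏ ≈ 7.483ℏ.

θ(m_l=-1) ≈ 97.68°; 15 values; |L| = 2√14 ℏ ≈ 7.483ℏ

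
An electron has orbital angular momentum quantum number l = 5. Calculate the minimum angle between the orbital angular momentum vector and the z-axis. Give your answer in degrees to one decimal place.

θ_min ≈ 24.1°

|L| = √(l(l+1)) ℏ = √30 ℏ.
The smallest angle corresponds to the largest L_z, i.e. m_l = l = 5, giving L_z = 5ℏ.
cos θ_min = 5/√30, so θ_min ≈ 24.1°.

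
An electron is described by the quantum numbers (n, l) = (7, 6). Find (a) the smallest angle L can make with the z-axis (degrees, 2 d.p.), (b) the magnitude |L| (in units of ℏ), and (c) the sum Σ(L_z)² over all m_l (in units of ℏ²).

θ_min ≈ 22.21°; |L| = √42 ℏ ≈ 6.481ℏ; Σ(L_z)² = 182 ℏ²

cos θ_min = 6/√42, so θ_min ≈ 22.21°.
|L| = ℏ√(6·7) = √42 ℏ ≈ 6.481ℏ.
Σ m_l² = 182, so Σ(L_z)² = 182 ℏ².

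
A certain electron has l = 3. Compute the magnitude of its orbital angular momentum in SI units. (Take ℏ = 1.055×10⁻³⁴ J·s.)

|L| = 3.655×10⁻³⁴ J·s

|L| = ℏ√(l(l+1)) = ℏ√(3·4) = 2√3 ℏ
Numerically, |L| = 3.464 × (1.055×10⁻³⁴ J·s) = 3.655×10⁻³⁴ J·s.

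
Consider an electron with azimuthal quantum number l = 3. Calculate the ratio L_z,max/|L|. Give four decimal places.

|L| = 2√3 ℏ ≈ 3.4641ℏ, while L_z,max = lℏ = 3ℏ.
L_z,max/|L| = 3/√12 = 0.8660.

L_z,max/|L| = 0.8660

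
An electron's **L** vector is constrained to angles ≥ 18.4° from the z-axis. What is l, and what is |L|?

At minimum angle, m_l = l, so cos θ = l/√(l(l+1)); cos²θ = l/(l+1) = 0.9004.
Solving: l = 9.
Then |L| = ℏ√(9·10) = 3√10 ℏ.

l = 9, |L| = 3√10 ℏ ≈ 9.487ℏ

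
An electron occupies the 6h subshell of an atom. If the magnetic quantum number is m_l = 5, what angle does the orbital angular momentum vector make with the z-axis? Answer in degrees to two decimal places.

6h means n = 6, l = 5.
|L| = ℏ√(l(l+1)) = √30 ℏ.
L_z = m_l ℏ = 5ℏ.
cos θ = L_z/|L| = 5/√30, so θ ≈ 24.09°.

θ ≈ 24.09°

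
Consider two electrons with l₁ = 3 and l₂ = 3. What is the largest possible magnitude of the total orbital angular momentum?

|L_tot|_max = √42 ℏ ≈ 6.481ℏ

The total orbital quantum number L ranges from |l₁ − l₂| to l₁ + l₂ in integer steps.
Allowed values: L = 0, 1, 2, 3, 4, 5, 6.
The largest magnitude corresponds to L = 6: |L_tot| = ℏ√(6·7) = √42 ℏ.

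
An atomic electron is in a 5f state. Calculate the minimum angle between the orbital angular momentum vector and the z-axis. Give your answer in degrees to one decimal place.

The 5f subshell has l = 3.
|L|² = l(l+1)ℏ² = 12ℏ², so |L| = 2√3 ℏ.
The smallest angle corresponds to the largest L_z, i.e. m_l = l = 3, giving L_z = 3ℏ.
cos θ_min = 3/√12, so θ_min ≈ 30.0°.

θ_min ≈ 30.0°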